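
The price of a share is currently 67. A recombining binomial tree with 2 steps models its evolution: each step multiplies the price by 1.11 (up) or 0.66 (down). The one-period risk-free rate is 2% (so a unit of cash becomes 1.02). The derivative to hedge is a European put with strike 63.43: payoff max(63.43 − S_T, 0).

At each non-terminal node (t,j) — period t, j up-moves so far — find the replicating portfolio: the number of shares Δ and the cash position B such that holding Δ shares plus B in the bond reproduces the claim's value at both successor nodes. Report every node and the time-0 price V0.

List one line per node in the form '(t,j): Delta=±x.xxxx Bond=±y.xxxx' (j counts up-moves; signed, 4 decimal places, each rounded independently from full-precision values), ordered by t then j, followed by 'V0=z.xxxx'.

(0,0): Delta=-0.5026 Bond=39.4032
(1,0): Delta=-1.0000 Bond=62.1863
(1,1): Delta=-0.4287 Bond=34.6925
V0=5.7290

The replicating-portfolio and risk-neutral prices coincide; use p* = (1.02−0.66)/(1.11−0.66) = 0.8000 for the latter.
Terminal values V(2,·): V(2,0)=34.2448, V(2,1)=14.3458, V(2,2)=0.0000
  t=1,j=0: stock 44.2200 → up 49.0842 (V=14.3458), down 29.1852 (V=34.2448). Price 17.9663; hedge Δ=-1.0000, bond B=62.1863.
  t=1,j=1: stock 74.3700 → up 82.5507 (V=0.0000), down 49.0842 (V=14.3458). Price 2.8129; hedge Δ=-0.4287, bond B=34.6925.
  t=0,j=0: stock 67.0000 → up 74.3700 (V=2.8129), down 44.2200 (V=17.9663). Price 5.7290; hedge Δ=-0.5026, bond B=39.4032.
The time-0 hedge costs 5.7290, which is the no-arbitrage price.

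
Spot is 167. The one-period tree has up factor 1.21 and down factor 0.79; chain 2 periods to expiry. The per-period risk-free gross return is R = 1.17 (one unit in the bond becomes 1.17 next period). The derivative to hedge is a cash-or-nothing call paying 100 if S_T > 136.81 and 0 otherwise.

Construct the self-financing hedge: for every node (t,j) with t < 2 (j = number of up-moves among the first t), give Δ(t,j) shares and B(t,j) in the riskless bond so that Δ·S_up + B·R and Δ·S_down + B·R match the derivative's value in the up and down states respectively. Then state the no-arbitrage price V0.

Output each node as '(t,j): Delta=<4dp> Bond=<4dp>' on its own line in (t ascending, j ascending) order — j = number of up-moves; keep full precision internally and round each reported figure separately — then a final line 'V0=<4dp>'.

(0,0): Delta=0.1161 Bond=53.0078
(1,0): Delta=1.8047 Bond=-160.7652
(1,1): Delta=0.0000 Bond=85.4701
V0=72.3888

No-arbitrage ⇒ martingale measure with p* = (R−d)/(u−d) = 0.9048.
At expiry t=2: V(2,0)=0.0000, V(2,1)=100.0000, V(2,2)=100.0000
Node (1,0) S=131.9300: V=(p*·100.0000+(1−p*)·0.0000)/1.17=77.3301; Δ=(100.0000−0.0000)/(159.6353−104.2247)=1.8047; B=V−Δ·S=-160.7652
Node (1,1) S=202.0700: V=(p*·100.0000+(1−p*)·100.0000)/1.17=85.4701; Δ=(100.0000−100.0000)/(244.5047−159.6353)=0.0000; B=V−Δ·S=85.4701
Node (0,0) S=167.0000: V=(p*·85.4701+(1−p*)·77.3301)/1.17=72.3888; Δ=(85.4701−77.3301)/(202.0700−131.9300)=0.1161; B=V−Δ·S=53.0078
Each (Δ,B) replicates both successor values, so the strategy is self-financing and V0 is arbitrage-free.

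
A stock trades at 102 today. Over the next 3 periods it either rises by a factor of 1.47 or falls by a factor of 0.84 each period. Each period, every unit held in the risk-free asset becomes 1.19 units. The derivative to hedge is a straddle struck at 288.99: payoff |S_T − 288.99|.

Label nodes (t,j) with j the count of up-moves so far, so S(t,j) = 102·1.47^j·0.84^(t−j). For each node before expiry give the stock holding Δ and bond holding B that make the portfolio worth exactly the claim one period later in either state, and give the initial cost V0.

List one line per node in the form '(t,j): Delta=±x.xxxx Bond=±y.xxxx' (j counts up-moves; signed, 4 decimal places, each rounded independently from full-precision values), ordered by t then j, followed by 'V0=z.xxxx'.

(0,0): Delta=-0.7625 Bond=154.3895
(1,0): Delta=-1.0000 Bond=204.0746
(1,1): Delta=-0.6539 Bond=167.4426
(2,0): Delta=-1.0000 Bond=242.8487
(2,1): Delta=-1.0000 Bond=242.8487
(2,2): Delta=-0.4957 Bond=164.3830
V0=76.6170

No-arbitrage ⇒ martingale measure with p* = (R−d)/(u−d) = 0.5556.
Terminal payoffs: V(3,0)=228.5342, V(3,1)=183.1923, V(3,2)=103.8441, V(3,3)=35.0153
Node (2,0) S=71.9712: V=(p*·183.1923+(1−p*)·228.5342)/1.19=170.8775; Δ=(183.1923−228.5342)/(105.7977−60.4558)=-1.0000; B=V−Δ·S=242.8487
Node (2,1) S=125.9496: V=(p*·103.8441+(1−p*)·183.1923)/1.19=116.8991; Δ=(103.8441−183.1923)/(185.1459−105.7977)=-1.0000; B=V−Δ·S=242.8487
Node (2,2) S=220.4118: V=(p*·35.0153+(1−p*)·103.8441)/1.19=55.1310; Δ=(35.0153−103.8441)/(324.0053−185.1459)=-0.4957; B=V−Δ·S=164.3830
Node (1,0) S=85.6800: V=(p*·116.8991+(1−p*)·170.8775)/1.19=118.3946; Δ=(116.8991−170.8775)/(125.9496−71.9712)=-1.0000; B=V−Δ·S=204.0746
Node (1,1) S=149.9400: V=(p*·55.1310+(1−p*)·116.8991)/1.19=69.3979; Δ=(55.1310−116.8991)/(220.4118−125.9496)=-0.6539; B=V−Δ·S=167.4426
Node (0,0) S=102.0000: V=(p*·69.3979+(1−p*)·118.3946)/1.19=76.6170; Δ=(69.3979−118.3946)/(149.9400−85.6800)=-0.7625; B=V−Δ·S=154.3895
The time-0 hedge costs 76.6170, which is the no-arbitrage price.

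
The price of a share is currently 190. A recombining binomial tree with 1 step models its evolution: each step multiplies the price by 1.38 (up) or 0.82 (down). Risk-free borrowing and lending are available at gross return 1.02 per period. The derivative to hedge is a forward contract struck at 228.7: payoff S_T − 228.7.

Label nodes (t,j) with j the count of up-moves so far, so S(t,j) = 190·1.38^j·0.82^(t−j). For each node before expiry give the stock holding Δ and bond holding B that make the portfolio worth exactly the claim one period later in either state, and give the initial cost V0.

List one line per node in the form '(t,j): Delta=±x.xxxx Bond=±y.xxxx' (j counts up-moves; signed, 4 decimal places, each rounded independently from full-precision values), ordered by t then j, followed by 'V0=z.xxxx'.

Under the risk-neutral measure, an up-move has probability p* = (R−d)/(u−d) = 0.3571 and values discount at R = 1.02.
Payoff layer (t=1): V(1,0)=-72.9000, V(1,1)=33.5000
Node (0,0) S=190.0000: V=(p*·33.5000+(1−p*)·-72.9000)/1.02=-34.2157; Δ=(33.5000−-72.9000)/(262.2000−155.8000)=1.0000; B=V−Δ·S=-224.2157
Check: Δ(0,0)·S0 + B(0,0) = -34.2157 = V0.

(0,0): Delta=1.0000 Bond=-224.2157
V0=-34.2157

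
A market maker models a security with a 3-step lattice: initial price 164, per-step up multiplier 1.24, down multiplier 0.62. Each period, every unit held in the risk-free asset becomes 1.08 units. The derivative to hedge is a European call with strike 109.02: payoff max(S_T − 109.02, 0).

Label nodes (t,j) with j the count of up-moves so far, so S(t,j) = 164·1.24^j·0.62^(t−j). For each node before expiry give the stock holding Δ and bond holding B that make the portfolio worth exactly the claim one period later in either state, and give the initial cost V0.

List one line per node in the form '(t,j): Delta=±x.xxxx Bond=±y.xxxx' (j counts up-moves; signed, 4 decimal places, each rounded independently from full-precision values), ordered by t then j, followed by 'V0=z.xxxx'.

Risk-neutral probability p* = (R−d)/(u−d) = (1.08−0.62)/(1.24−0.62) = 0.7419.
Terminal values V(3,·): V(3,0)=0.0000, V(3,1)=0.0000, V(3,2)=47.3232, V(3,3)=203.6663
Node (2,0) S=63.0416: V=(p*·0.0000+(1−p*)·0.0000)/1.08=0.0000; Δ=(0.0000−0.0000)/(78.1716−39.0858)=0.0000; B=V−Δ·S=0.0000
Node (2,1) S=126.0832: V=(p*·47.3232+(1−p*)·0.0000)/1.08=32.5099; Δ=(47.3232−0.0000)/(156.3432−78.1716)=0.6054; B=V−Δ·S=-43.8177
Node (2,2) S=252.1664: V=(p*·203.6663+(1−p*)·47.3232)/1.08=151.2220; Δ=(203.6663−47.3232)/(312.6863−156.3432)=1.0000; B=V−Δ·S=-100.9444
Node (1,0) S=101.6800: V=(p*·32.5099+(1−p*)·0.0000)/1.08=22.3336; Δ=(32.5099−0.0000)/(126.0832−63.0416)=0.5157; B=V−Δ·S=-30.1018
Node (1,1) S=203.3600: V=(p*·151.2220+(1−p*)·32.5099)/1.08=111.6543; Δ=(151.2220−32.5099)/(252.1664−126.0832)=0.9415; B=V−Δ·S=-79.8167
Node (0,0) S=164.0000: V=(p*·111.6543+(1−p*)·22.3336)/1.08=82.0405; Δ=(111.6543−22.3336)/(203.3600−101.6800)=0.8784; B=V−Δ·S=-62.0251
Check: Δ(0,0)·S0 + B(0,0) = 82.0405 = V0.

(0,0): Delta=0.8784 Bond=-62.0251
(1,0): Delta=0.5157 Bond=-30.1018
(1,1): Delta=0.9415 Bond=-79.8167
(2,0): Delta=0.0000 Bond=0.0000
(2,1): Delta=0.6054 Bond=-43.8177
(2,2): Delta=1.0000 Bond=-100.9444
V0=82.0405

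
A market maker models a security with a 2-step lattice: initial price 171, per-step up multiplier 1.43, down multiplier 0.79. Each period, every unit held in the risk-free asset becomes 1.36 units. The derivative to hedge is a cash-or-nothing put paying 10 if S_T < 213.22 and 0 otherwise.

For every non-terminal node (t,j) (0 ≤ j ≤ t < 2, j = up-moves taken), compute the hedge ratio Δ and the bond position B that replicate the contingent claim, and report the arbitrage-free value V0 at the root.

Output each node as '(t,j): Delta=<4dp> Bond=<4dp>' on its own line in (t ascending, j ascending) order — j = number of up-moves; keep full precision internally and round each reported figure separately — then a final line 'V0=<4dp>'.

Under the risk-neutral measure, an up-move has probability p* = (R−d)/(u−d) = 0.8906 and values discount at R = 1.36.
Terminal values V(2,·): V(2,0)=10.0000, V(2,1)=10.0000, V(2,2)=0.0000
(1,0): S=135.0900. Δ = (V_up−V_dn)/(S_up−S_dn) = (10.0000−10.0000)/(193.1787−106.7211) = 0.0000. V = [p*·10.0000 + (1−p*)·10.0000]/1.36 = 7.3529. B = V − Δ·S = 7.3529.
(1,1): S=244.5300. Δ = (V_up−V_dn)/(S_up−S_dn) = (0.0000−10.0000)/(349.6779−193.1787) = -0.0639. V = [p*·0.0000 + (1−p*)·10.0000]/1.36 = 0.8042. B = V − Δ·S = 16.4292.
(0,0): S=171.0000. Δ = (V_up−V_dn)/(S_up−S_dn) = (0.8042−7.3529)/(244.5300−135.0900) = -0.0598. V = [p*·0.8042 + (1−p*)·7.3529]/1.36 = 1.1180. B = V − Δ·S = 11.3504.
Root portfolio cost Δ·171+B reproduces V0=1.1180.

(0,0): Delta=-0.0598 Bond=11.3504
(1,0): Delta=0.0000 Bond=7.3529
(1,1): Delta=-0.0639 Bond=16.4292
V0=1.1180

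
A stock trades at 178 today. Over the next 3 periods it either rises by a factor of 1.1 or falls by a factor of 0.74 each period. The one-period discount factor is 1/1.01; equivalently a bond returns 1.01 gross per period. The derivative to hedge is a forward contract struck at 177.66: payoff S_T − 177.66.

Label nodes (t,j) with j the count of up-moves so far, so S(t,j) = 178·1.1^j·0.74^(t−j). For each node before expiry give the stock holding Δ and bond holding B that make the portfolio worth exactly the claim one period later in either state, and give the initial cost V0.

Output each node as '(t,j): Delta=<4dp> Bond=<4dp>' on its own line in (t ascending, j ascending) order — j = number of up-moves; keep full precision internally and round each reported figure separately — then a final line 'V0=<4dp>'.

(0,0): Delta=1.0000 Bond=-172.4350
(1,0): Delta=1.0000 Bond=-174.1594
(1,1): Delta=1.0000 Bond=-174.1594
(2,0): Delta=1.0000 Bond=-175.9010
(2,1): Delta=1.0000 Bond=-175.9010
(2,2): Delta=1.0000 Bond=-175.9010
V0=5.5650

Risk-neutral probability p* = (R−d)/(u−d) = (1.01−0.74)/(1.1−0.74) = 0.7500.
Payoff layer (t=3): V(3,0)=-105.5301, V(3,1)=-70.4399, V(3,2)=-18.2788, V(3,3)=59.2580
Node (2,0) S=97.4728: V=(p*·-70.4399+(1−p*)·-105.5301)/1.01=-78.4282; Δ=(-70.4399−-105.5301)/(107.2201−72.1299)=1.0000; B=V−Δ·S=-175.9010
Node (2,1) S=144.8920: V=(p*·-18.2788+(1−p*)·-70.4399)/1.01=-31.0090; Δ=(-18.2788−-70.4399)/(159.3812−107.2201)=1.0000; B=V−Δ·S=-175.9010
Node (2,2) S=215.3800: V=(p*·59.2580+(1−p*)·-18.2788)/1.01=39.4790; Δ=(59.2580−-18.2788)/(236.9180−159.3812)=1.0000; B=V−Δ·S=-175.9010
Node (1,0) S=131.7200: V=(p*·-31.0090+(1−p*)·-78.4282)/1.01=-42.4394; Δ=(-31.0090−-78.4282)/(144.8920−97.4728)=1.0000; B=V−Δ·S=-174.1594
Node (1,1) S=195.8000: V=(p*·39.4790+(1−p*)·-31.0090)/1.01=21.6406; Δ=(39.4790−-31.0090)/(215.3800−144.8920)=1.0000; B=V−Δ·S=-174.1594
Node (0,0) S=178.0000: V=(p*·21.6406+(1−p*)·-42.4394)/1.01=5.5650; Δ=(21.6406−-42.4394)/(195.8000−131.7200)=1.0000; B=V−Δ·S=-172.4350
Self-financing check: at every node Δ·S+B equals the discounted successor values.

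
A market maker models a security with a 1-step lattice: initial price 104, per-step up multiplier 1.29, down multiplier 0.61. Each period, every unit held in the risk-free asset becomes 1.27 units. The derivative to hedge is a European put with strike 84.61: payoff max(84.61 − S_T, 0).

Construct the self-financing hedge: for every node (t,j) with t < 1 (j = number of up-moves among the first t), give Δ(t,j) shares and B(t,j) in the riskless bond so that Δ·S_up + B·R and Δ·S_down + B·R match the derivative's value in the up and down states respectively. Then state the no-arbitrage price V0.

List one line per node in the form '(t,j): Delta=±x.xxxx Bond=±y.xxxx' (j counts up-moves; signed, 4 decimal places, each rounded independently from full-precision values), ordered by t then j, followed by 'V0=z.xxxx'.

Since d<R<u, set p* = (R−d)/(u−d) = 0.9706; price each node as the discounted p*-expectation of its children.
Payoff layer (t=1): V(1,0)=21.1700, V(1,1)=0.0000
Node (0,0) S=104.0000: V=(p*·0.0000+(1−p*)·21.1700)/1.27=0.4903; Δ=(0.0000−21.1700)/(134.1600−63.4400)=-0.2993; B=V−Δ·S=31.6226
Root portfolio cost Δ·104+B reproduces V0=0.4903.

(0,0): Delta=-0.2993 Bond=31.6226
V0=0.4903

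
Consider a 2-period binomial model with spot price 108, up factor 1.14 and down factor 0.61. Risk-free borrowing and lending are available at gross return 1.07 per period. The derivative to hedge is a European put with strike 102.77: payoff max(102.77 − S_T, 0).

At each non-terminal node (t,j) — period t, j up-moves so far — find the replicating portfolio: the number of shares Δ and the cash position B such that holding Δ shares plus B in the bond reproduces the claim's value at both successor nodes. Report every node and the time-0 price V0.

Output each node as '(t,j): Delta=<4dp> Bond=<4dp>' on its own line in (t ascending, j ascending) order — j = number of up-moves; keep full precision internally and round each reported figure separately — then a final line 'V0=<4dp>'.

The replicating-portfolio and risk-neutral prices coincide; use p* = (1.07−0.61)/(1.14−0.61) = 0.8679 for the latter.
Payoff layer (t=2): V(2,0)=62.5832, V(2,1)=27.6668, V(2,2)=0.0000
  t=1,j=0: stock 65.8800 → up 75.1032 (V=27.6668), down 40.1868 (V=62.5832). Price 30.1667; hedge Δ=-1.0000, bond B=96.0467.
  t=1,j=1: stock 123.1200 → up 140.3568 (V=0.0000), down 75.1032 (V=27.6668). Price 3.4151; hedge Δ=-0.4240, bond B=55.6166.
  t=0,j=0: stock 108.0000 → up 123.1200 (V=3.4151), down 65.8800 (V=30.1667). Price 6.4937; hedge Δ=-0.4674, bond B=56.9686.
Self-financing check: at every node Δ·S+B equals the discounted successor values.

(0,0): Delta=-0.4674 Bond=56.9686
(1,0): Delta=-1.0000 Bond=96.0467
(1,1): Delta=-0.4240 Bond=55.6166
V0=6.4937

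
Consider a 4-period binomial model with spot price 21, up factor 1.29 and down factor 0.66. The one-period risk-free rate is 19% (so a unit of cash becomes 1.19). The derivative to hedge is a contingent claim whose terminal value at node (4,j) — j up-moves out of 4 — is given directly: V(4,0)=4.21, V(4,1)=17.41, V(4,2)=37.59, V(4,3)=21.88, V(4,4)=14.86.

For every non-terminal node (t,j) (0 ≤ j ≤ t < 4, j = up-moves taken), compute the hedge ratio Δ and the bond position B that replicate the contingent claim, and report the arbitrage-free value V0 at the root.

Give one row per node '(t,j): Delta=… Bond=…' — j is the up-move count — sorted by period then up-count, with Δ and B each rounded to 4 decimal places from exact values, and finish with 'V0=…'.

The replicating-portfolio and risk-neutral prices coincide; use p* = (1.19−0.66)/(1.29−0.66) = 0.8413 for the latter.
Terminal values V(4,·): V(4,0)=4.2100, V(4,1)=17.4100, V(4,2)=37.5900, V(4,3)=21.8800, V(4,4)=14.8600
Node (3,0) S=6.0374: V=(p*·17.4100+(1−p*)·4.2100)/1.19=12.8695; Δ=(17.4100−4.2100)/(7.7883−3.9847)=3.4704; B=V−Δ·S=-8.0828
Node (3,1) S=11.8004: V=(p*·37.5900+(1−p*)·17.4100)/1.19=28.8965; Δ=(37.5900−17.4100)/(15.2225−7.7883)=2.7145; B=V−Δ·S=-3.1353
Node (3,2) S=23.0644: V=(p*·21.8800+(1−p*)·37.5900)/1.19=20.4821; Δ=(21.8800−37.5900)/(29.7531−15.2225)=-1.0812; B=V−Δ·S=45.4186
Node (3,3) S=45.0805: V=(p*·14.8600+(1−p*)·21.8800)/1.19=13.4238; Δ=(14.8600−21.8800)/(58.1538−29.7531)=-0.2472; B=V−Δ·S=24.5666
Node (2,0) S=9.1476: V=(p*·28.8965+(1−p*)·12.8695)/1.19=22.1450; Δ=(28.8965−12.8695)/(11.8004−6.0374)=2.7810; B=V−Δ·S=-3.2946
Node (2,1) S=17.8794: V=(p*·20.4821+(1−p*)·28.8965)/1.19=18.3342; Δ=(20.4821−28.8965)/(23.0644−11.8004)=-0.7470; B=V−Δ·S=31.6904
Node (2,2) S=34.9461: V=(p*·13.4238+(1−p*)·20.4821)/1.19=12.2220; Δ=(13.4238−20.4821)/(45.0805−23.0644)=-0.3206; B=V−Δ·S=23.4256
Node (1,0) S=13.8600: V=(p*·18.3342+(1−p*)·22.1450)/1.19=15.9152; Δ=(18.3342−22.1450)/(17.8794−9.1476)=-0.4364; B=V−Δ·S=21.9641
Node (1,1) S=27.0900: V=(p*·12.2220+(1−p*)·18.3342)/1.19=11.0858; Δ=(12.2220−18.3342)/(34.9461−17.8794)=-0.3581; B=V−Δ·S=20.7878
Node (0,0) S=21.0000: V=(p*·11.0858+(1−p*)·15.9152)/1.19=9.9600; Δ=(11.0858−15.9152)/(27.0900−13.8600)=-0.3650; B=V−Δ·S=17.6256
Self-financing check: at every node Δ·S+B equals the discounted successor values.

(0,0): Delta=-0.3650 Bond=17.6256
(1,0): Delta=-0.4364 Bond=21.9641
(1,1): Delta=-0.3581 Bond=20.7878
(2,0): Delta=2.7810 Bond=-3.2946
(2,1): Delta=-0.7470 Bond=31.6904
(2,2): Delta=-0.3206 Bond=23.4256
(3,0): Delta=3.4704 Bond=-8.0828
(3,1): Delta=2.7145 Bond=-3.1353
(3,2): Delta=-1.0812 Bond=45.4186
(3,3): Delta=-0.2472 Bond=24.5666
V0=9.9600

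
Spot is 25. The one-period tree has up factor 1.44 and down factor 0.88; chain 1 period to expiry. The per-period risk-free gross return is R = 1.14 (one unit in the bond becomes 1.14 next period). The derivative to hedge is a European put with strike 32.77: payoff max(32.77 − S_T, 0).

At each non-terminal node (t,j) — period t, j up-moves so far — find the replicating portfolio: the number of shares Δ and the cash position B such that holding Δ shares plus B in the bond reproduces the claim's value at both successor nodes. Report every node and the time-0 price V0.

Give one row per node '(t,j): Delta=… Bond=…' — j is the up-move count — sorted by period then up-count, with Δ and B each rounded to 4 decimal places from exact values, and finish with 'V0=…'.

Under the risk-neutral measure, an up-move has probability p* = (R−d)/(u−d) = 0.4643 and values discount at R = 1.14.
Terminal payoffs: V(1,0)=10.7700, V(1,1)=0.0000
Node (0,0) S=25.0000: V=(p*·0.0000+(1−p*)·10.7700)/1.14=5.0611; Δ=(0.0000−10.7700)/(36.0000−22.0000)=-0.7693; B=V−Δ·S=24.2932
Root portfolio cost Δ·25+B reproduces V0=5.0611.

(0,0): Delta=-0.7693 Bond=24.2932
V0=5.0611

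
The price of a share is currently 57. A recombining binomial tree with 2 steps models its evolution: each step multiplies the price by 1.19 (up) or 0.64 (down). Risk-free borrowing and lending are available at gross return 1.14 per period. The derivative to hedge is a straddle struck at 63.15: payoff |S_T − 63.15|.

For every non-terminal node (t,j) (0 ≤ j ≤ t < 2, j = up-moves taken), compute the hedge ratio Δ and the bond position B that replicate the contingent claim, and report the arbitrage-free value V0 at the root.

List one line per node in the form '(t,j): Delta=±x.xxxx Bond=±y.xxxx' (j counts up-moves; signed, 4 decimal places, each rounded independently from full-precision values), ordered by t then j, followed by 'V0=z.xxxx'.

No-arbitrage ⇒ martingale measure with p* = (R−d)/(u−d) = 0.9091.
Terminal payoffs: V(2,0)=39.8028, V(2,1)=19.7388, V(2,2)=17.5677
  t=1,j=0: stock 36.4800 → up 43.4112 (V=19.7388), down 23.3472 (V=39.8028). Price 18.9147; hedge Δ=-1.0000, bond B=55.3947.
  t=1,j=1: stock 67.8300 → up 80.7177 (V=17.5677), down 43.4112 (V=19.7388). Price 15.5834; hedge Δ=-0.0582, bond B=19.5309.
  t=0,j=0: stock 57.0000 → up 67.8300 (V=15.5834), down 36.4800 (V=18.9147). Price 13.9353; hedge Δ=-0.1063, bond B=19.9923.
Self-financing check: at every node Δ·S+B equals the discounted successor values.

(0,0): Delta=-0.1063 Bond=19.9923
(1,0): Delta=-1.0000 Bond=55.3947
(1,1): Delta=-0.0582 Bond=19.5309
V0=13.9353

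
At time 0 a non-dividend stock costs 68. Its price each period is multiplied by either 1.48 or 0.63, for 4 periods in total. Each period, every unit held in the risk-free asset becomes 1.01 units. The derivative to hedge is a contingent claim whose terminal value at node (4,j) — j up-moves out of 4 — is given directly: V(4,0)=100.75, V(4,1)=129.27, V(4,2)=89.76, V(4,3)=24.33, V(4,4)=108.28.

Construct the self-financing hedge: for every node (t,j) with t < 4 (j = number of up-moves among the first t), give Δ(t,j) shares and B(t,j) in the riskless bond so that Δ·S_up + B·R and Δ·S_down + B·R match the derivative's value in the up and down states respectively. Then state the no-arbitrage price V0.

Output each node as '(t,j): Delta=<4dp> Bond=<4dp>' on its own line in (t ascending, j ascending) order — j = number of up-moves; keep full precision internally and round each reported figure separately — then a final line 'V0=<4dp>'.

(0,0): Delta=-0.4294 Bond=116.2074
(1,0): Delta=-0.6432 Bond=126.5269
(1,1): Delta=-0.3169 Bond=106.0432
(2,0): Delta=-0.0817 Bond=112.6394
(2,1): Delta=-0.9388 Bond=146.5338
(2,2): Delta=0.0106 Bond=58.3346
(3,0): Delta=1.9733 Bond=78.8234
(3,1): Delta=-1.1637 Bond=156.9840
(3,2): Delta=-0.8203 Bond=136.8863
(3,3): Delta=0.4480 Bond=-37.5166
V0=87.0084

Risk-neutral probability p* = (R−d)/(u−d) = (1.01−0.63)/(1.48−0.63) = 0.4471.
At expiry t=4: V(4,0)=100.7500, V(4,1)=129.2700, V(4,2)=89.7600, V(4,3)=24.3300, V(4,4)=108.2800
  t=3,j=0: stock 17.0032 → up 25.1647 (V=129.2700), down 10.7120 (V=100.7500). Price 112.3764; hedge Δ=1.9733, bond B=78.8234.
  t=3,j=1: stock 39.9440 → up 59.1171 (V=89.7600), down 25.1647 (V=129.2700). Price 110.5017; hedge Δ=-1.1637, bond B=156.9840.
  t=3,j=2: stock 93.8367 → up 138.8784 (V=24.3300), down 59.1171 (V=89.7600). Price 59.9098; hedge Δ=-0.8203, bond B=136.8863.
  t=3,j=3: stock 220.4419 → up 326.2539 (V=108.2800), down 138.8784 (V=24.3300). Price 61.2481; hedge Δ=0.4480, bond B=-37.5166.
  t=2,j=0: stock 26.9892 → up 39.9440 (V=110.5017), down 17.0032 (V=112.3764). Price 110.4339; hedge Δ=-0.0817, bond B=112.6394.
  t=2,j=1: stock 63.4032 → up 93.8367 (V=59.9098), down 39.9440 (V=110.5017). Price 87.0140; hedge Δ=-0.9388, bond B=146.5338.
  t=2,j=2: stock 148.9472 → up 220.4419 (V=61.2481), down 93.8367 (V=59.9098). Price 59.9090; hedge Δ=0.0106, bond B=58.3346.
  t=1,j=0: stock 42.8400 → up 63.4032 (V=87.0140), down 26.9892 (V=110.4339). Price 98.9741; hedge Δ=-0.6432, bond B=126.5269.
  t=1,j=1: stock 100.6400 → up 148.9472 (V=59.9090), down 63.4032 (V=87.0140). Price 74.1549; hedge Δ=-0.3169, bond B=106.0432.
  t=0,j=0: stock 68.0000 → up 100.6400 (V=74.1549), down 42.8400 (V=98.9741). Price 87.0084; hedge Δ=-0.4294, bond B=116.2074.
The time-0 hedge costs 87.0084, which is the no-arbitrage price.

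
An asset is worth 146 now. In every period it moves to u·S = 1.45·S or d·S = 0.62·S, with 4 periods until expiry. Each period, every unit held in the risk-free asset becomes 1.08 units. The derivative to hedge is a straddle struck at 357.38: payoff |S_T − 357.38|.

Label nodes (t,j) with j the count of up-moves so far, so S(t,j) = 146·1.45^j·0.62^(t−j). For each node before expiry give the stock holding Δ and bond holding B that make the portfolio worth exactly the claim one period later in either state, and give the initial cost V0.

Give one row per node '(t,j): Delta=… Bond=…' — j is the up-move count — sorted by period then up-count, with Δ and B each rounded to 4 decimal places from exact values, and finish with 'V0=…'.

Risk-neutral probability p* = (R−d)/(u−d) = (1.08−0.62)/(1.45−0.62) = 0.5542.
Terminal payoffs: V(4,0)=335.8065, V(4,1)=306.9260, V(4,2)=239.3827, V(4,3)=81.4185, V(4,4)=288.0139
  t=3,j=0: stock 34.7959 → up 50.4540 (V=306.9260), down 21.5735 (V=335.8065). Price 296.1115; hedge Δ=-1.0000, bond B=330.9074.
  t=3,j=1: stock 81.3775 → up 117.9973 (V=239.3827), down 50.4540 (V=306.9260). Price 249.5299; hedge Δ=-1.0000, bond B=330.9074.
  t=3,j=2: stock 190.3183 → up 275.9615 (V=81.4185), down 117.9973 (V=239.3827). Price 140.5891; hedge Δ=-1.0000, bond B=330.9074.
  t=3,j=3: stock 445.0992 → up 645.3939 (V=288.0139), down 275.9615 (V=81.4185). Price 181.4048; hedge Δ=0.5592, bond B=-67.5054.
  t=2,j=0: stock 56.1224 → up 81.3775 (V=249.5299), down 34.7959 (V=296.1115). Price 250.2733; hedge Δ=-1.0000, bond B=306.3957.
  t=2,j=1: stock 131.2540 → up 190.3183 (V=140.5891), down 81.3775 (V=249.5299). Price 175.1417; hedge Δ=-1.0000, bond B=306.3957.
  t=2,j=2: stock 306.9650 → up 445.0993 (V=181.4048), down 190.3183 (V=140.5891). Price 151.1202; hedge Δ=0.1602, bond B=101.9447.
  t=1,j=0: stock 90.5200 → up 131.2540 (V=175.1417), down 56.1224 (V=250.2733). Price 193.1798; hedge Δ=-1.0000, bond B=283.6998.
  t=1,j=1: stock 211.7000 → up 306.9650 (V=151.1202), down 131.2540 (V=175.1417). Price 149.8413; hedge Δ=-0.1367, bond B=178.7829.
  t=0,j=0: stock 146.0000 → up 211.7000 (V=149.8413), down 90.5200 (V=193.1798). Price 156.6304; hedge Δ=-0.3576, bond B=208.8454.
Root portfolio cost Δ·146+B reproduces V0=156.6304.

(0,0): Delta=-0.3576 Bond=208.8454
(1,0): Delta=-1.0000 Bond=283.6998
(1,1): Delta=-0.1367 Bond=178.7829
(2,0): Delta=-1.0000 Bond=306.3957
(2,1): Delta=-1.0000 Bond=306.3957
(2,2): Delta=0.1602 Bond=101.9447
(3,0): Delta=-1.0000 Bond=330.9074
(3,1): Delta=-1.0000 Bond=330.9074
(3,2): Delta=-1.0000 Bond=330.9074
(3,3): Delta=0.5592 Bond=-67.5054
V0=156.6304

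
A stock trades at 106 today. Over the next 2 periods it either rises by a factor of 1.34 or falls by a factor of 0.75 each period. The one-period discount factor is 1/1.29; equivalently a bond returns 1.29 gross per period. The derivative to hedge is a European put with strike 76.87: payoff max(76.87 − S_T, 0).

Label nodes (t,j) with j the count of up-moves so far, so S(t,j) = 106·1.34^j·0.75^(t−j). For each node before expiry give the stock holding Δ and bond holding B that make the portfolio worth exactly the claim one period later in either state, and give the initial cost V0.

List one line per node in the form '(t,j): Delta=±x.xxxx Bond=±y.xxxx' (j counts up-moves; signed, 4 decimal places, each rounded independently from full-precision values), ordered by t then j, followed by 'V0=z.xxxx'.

(0,0): Delta=-0.0181 Bond=1.9946
(1,0): Delta=-0.3677 Bond=30.3617
(1,1): Delta=0.0000 Bond=0.0000
V0=0.0744

Risk-neutral probability p* = (R−d)/(u−d) = (1.29−0.75)/(1.34−0.75) = 0.9153.
Payoff layer (t=2): V(2,0)=17.2450, V(2,1)=0.0000, V(2,2)=0.0000
  t=1,j=0: stock 79.5000 → up 106.5300 (V=0.0000), down 59.6250 (V=17.2450). Price 1.1329; hedge Δ=-0.3677, bond B=30.3617.
  t=1,j=1: stock 142.0400 → up 190.3336 (V=0.0000), down 106.5300 (V=0.0000). Price 0.0000; hedge Δ=0.0000, bond B=0.0000.
  t=0,j=0: stock 106.0000 → up 142.0400 (V=0.0000), down 79.5000 (V=1.1329). Price 0.0744; hedge Δ=-0.0181, bond B=1.9946.
Self-financing check: at every node Δ·S+B equals the discounted successor values.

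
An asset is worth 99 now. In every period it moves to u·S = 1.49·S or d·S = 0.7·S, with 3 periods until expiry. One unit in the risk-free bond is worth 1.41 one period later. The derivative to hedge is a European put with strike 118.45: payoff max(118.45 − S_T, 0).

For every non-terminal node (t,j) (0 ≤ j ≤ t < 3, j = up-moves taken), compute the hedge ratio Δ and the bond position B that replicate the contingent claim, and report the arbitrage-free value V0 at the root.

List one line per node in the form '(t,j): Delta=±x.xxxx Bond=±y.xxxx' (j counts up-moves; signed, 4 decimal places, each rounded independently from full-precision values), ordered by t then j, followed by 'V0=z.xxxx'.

Under the risk-neutral measure, an up-move has probability p* = (R−d)/(u−d) = 0.8987 and values discount at R = 1.41.
At expiry t=3: V(3,0)=84.4930, V(3,1)=46.1701, V(3,2)=0.0000, V(3,3)=0.0000
  t=2,j=0: stock 48.5100 → up 72.2799 (V=46.1701), down 33.9570 (V=84.4930). Price 35.4971; hedge Δ=-1.0000, bond B=84.0071.
  t=2,j=1: stock 103.2570 → up 153.8529 (V=0.0000), down 72.2799 (V=46.1701). Price 3.3159; hedge Δ=-0.5660, bond B=61.7591.
  t=2,j=2: stock 219.7899 → up 327.4870 (V=0.0000), down 153.8529 (V=0.0000). Price 0.0000; hedge Δ=0.0000, bond B=0.0000.
  t=1,j=0: stock 69.3000 → up 103.2570 (V=3.3159), down 48.5100 (V=35.4971). Price 4.6630; hedge Δ=-0.5878, bond B=45.3986.
  t=1,j=1: stock 147.5100 → up 219.7899 (V=0.0000), down 103.2570 (V=3.3159). Price 0.2381; hedge Δ=-0.0285, bond B=4.4355.
  t=0,j=0: stock 99.0000 → up 147.5100 (V=0.2381), down 69.3000 (V=4.6630). Price 0.4867; hedge Δ=-0.0566, bond B=6.0877.
Each (Δ,B) replicates both successor values, so the strategy is self-financing and V0 is arbitrage-free.

(0,0): Delta=-0.0566 Bond=6.0877
(1,0): Delta=-0.5878 Bond=45.3986
(1,1): Delta=-0.0285 Bond=4.4355
(2,0): Delta=-1.0000 Bond=84.0071
(2,1): Delta=-0.5660 Bond=61.7591
(2,2): Delta=0.0000 Bond=0.0000
V0=0.4867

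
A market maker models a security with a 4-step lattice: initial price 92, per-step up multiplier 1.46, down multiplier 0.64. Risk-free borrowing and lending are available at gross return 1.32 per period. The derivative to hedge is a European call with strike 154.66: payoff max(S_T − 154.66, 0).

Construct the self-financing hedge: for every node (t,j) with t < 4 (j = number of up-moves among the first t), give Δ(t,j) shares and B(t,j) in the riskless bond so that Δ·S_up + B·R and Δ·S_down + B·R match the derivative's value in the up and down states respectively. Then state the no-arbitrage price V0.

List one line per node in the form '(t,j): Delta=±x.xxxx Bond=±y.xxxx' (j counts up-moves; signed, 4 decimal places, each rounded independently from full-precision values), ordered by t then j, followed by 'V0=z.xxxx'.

(0,0): Delta=0.8297 Bond=-31.6396
(1,0): Delta=0.2336 Bond=-6.6702
(1,1): Delta=0.8835 Bond=-48.9896
(2,0): Delta=0.0000 Bond=0.0000
(2,1): Delta=0.2547 Bond=-10.6173
(2,2): Delta=0.9402 Bond=-75.7939
(3,0): Delta=0.0000 Bond=0.0000
(3,1): Delta=0.0000 Bond=0.0000
(3,2): Delta=0.2777 Bond=-16.9003
(3,3): Delta=1.0000 Bond=-117.1667
V0=44.6906

Risk-neutral probability p* = (R−d)/(u−d) = (1.32−0.64)/(1.46−0.64) = 0.8293.
At expiry t=4: V(4,0)=0.0000, V(4,1)=0.0000, V(4,2)=0.0000, V(4,3)=28.5826, V(4,4)=263.3621
  t=3,j=0: stock 24.1172 → up 35.2112 (V=0.0000), down 15.4350 (V=0.0000). Price 0.0000; hedge Δ=0.0000, bond B=0.0000.
  t=3,j=1: stock 55.0175 → up 80.3255 (V=0.0000), down 35.2112 (V=0.0000). Price 0.0000; hedge Δ=0.0000, bond B=0.0000.
  t=3,j=2: stock 125.5086 → up 183.2426 (V=28.5826), down 80.3255 (V=0.0000). Price 17.9565; hedge Δ=0.2777, bond B=-16.9003.
  t=3,j=3: stock 286.3165 → up 418.0221 (V=263.3621), down 183.2426 (V=28.5826). Price 169.1498; hedge Δ=1.0000, bond B=-117.1667.
  t=2,j=0: stock 37.6832 → up 55.0175 (V=0.0000), down 24.1172 (V=0.0000). Price 0.0000; hedge Δ=0.0000, bond B=0.0000.
  t=2,j=1: stock 85.9648 → up 125.5086 (V=17.9565), down 55.0175 (V=0.0000). Price 11.2809; hedge Δ=0.2547, bond B=-10.6173.
  t=2,j=2: stock 196.1072 → up 286.3165 (V=169.1498), down 125.5086 (V=17.9565). Price 108.5881; hedge Δ=0.9402, bond B=-75.7939.
  t=1,j=0: stock 58.8800 → up 85.9648 (V=11.2809), down 37.6832 (V=0.0000). Price 7.0870; hedge Δ=0.2336, bond B=-6.6702.
  t=1,j=1: stock 134.3200 → up 196.1072 (V=108.5881), down 85.9648 (V=11.2809). Price 69.6778; hedge Δ=0.8835, bond B=-48.9896.
  t=0,j=0: stock 92.0000 → up 134.3200 (V=69.6778), down 58.8800 (V=7.0870). Price 44.6906; hedge Δ=0.8297, bond B=-31.6396.
Each (Δ,B) replicates both successor values, so the strategy is self-financing and V0 is arbitrage-free.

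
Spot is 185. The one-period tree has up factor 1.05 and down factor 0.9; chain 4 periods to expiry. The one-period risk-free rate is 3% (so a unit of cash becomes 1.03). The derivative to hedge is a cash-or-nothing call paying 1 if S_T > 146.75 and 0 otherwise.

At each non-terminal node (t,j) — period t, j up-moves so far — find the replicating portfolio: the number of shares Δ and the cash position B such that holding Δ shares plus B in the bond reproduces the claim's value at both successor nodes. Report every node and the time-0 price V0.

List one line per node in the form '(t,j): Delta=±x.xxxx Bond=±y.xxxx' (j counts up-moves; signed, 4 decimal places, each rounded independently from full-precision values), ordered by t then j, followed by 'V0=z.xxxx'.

Under the risk-neutral measure, an up-move has probability p* = (R−d)/(u−d) = 0.8667 and values discount at R = 1.03.
Terminal values V(4,·): V(4,0)=0.0000, V(4,1)=0.0000, V(4,2)=1.0000, V(4,3)=1.0000, V(4,4)=1.0000
Node (3,0) S=134.8650: V=(p*·0.0000+(1−p*)·0.0000)/1.03=0.0000; Δ=(0.0000−0.0000)/(141.6083−121.3785)=0.0000; B=V−Δ·S=0.0000
Node (3,1) S=157.3425: V=(p*·1.0000+(1−p*)·0.0000)/1.03=0.8414; Δ=(1.0000−0.0000)/(165.2096−141.6082)=0.0424; B=V−Δ·S=-5.8252
Node (3,2) S=183.5662: V=(p*·1.0000+(1−p*)·1.0000)/1.03=0.9709; Δ=(1.0000−1.0000)/(192.7446−165.2096)=0.0000; B=V−Δ·S=0.9709
Node (3,3) S=214.1606: V=(p*·1.0000+(1−p*)·1.0000)/1.03=0.9709; Δ=(1.0000−1.0000)/(224.8687−192.7446)=0.0000; B=V−Δ·S=0.9709
Node (2,0) S=149.8500: V=(p*·0.8414+(1−p*)·0.0000)/1.03=0.7080; Δ=(0.8414−0.0000)/(157.3425−134.8650)=0.0374; B=V−Δ·S=-4.9015
Node (2,1) S=174.8250: V=(p*·0.9709+(1−p*)·0.8414)/1.03=0.9258; Δ=(0.9709−0.8414)/(183.5663−157.3425)=0.0049; B=V−Δ·S=0.0628
Node (2,2) S=203.9625: V=(p*·0.9709+(1−p*)·0.9709)/1.03=0.9426; Δ=(0.9709−0.9709)/(214.1606−183.5662)=0.0000; B=V−Δ·S=0.9426
Node (1,0) S=166.5000: V=(p*·0.9258+(1−p*)·0.7080)/1.03=0.8707; Δ=(0.9258−0.7080)/(174.8250−149.8500)=0.0087; B=V−Δ·S=-0.5816
Node (1,1) S=194.2500: V=(p*·0.9426+(1−p*)·0.9258)/1.03=0.9130; Δ=(0.9426−0.9258)/(203.9625−174.8250)=0.0006; B=V−Δ·S=0.8013
Node (0,0) S=185.0000: V=(p*·0.9130+(1−p*)·0.8707)/1.03=0.8809; Δ=(0.9130−0.8707)/(194.2500−166.5000)=0.0015; B=V−Δ·S=0.5989
The time-0 hedge costs 0.8809, which is the no-arbitrage price.

(0,0): Delta=0.0015 Bond=0.5989
(1,0): Delta=0.0087 Bond=-0.5816
(1,1): Delta=0.0006 Bond=0.8013
(2,0): Delta=0.0374 Bond=-4.9015
(2,1): Delta=0.0049 Bond=0.0628
(2,2): Delta=0.0000 Bond=0.9426
(3,0): Delta=0.0000 Bond=0.0000
(3,1): Delta=0.0424 Bond=-5.8252
(3,2): Delta=0.0000 Bond=0.9709
(3,3): Delta=0.0000 Bond=0.9709
V0=0.8809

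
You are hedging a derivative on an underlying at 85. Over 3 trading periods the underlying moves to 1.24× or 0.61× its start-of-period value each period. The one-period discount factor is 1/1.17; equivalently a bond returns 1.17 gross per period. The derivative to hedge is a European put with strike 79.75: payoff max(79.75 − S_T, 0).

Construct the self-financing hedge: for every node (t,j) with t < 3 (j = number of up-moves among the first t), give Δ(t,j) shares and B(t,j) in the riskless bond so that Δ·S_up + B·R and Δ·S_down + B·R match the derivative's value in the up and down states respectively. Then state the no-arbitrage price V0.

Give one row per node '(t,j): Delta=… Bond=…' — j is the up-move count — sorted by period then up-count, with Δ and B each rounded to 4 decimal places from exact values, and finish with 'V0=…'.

The replicating-portfolio and risk-neutral prices coincide; use p* = (1.17−0.61)/(1.24−0.61) = 0.8889 for the latter.
Terminal values V(3,·): V(3,0)=60.4566, V(3,1)=40.5307, V(3,2)=0.0254, V(3,3)=0.0000
  t=2,j=0: stock 31.6285 → up 39.2193 (V=40.5307), down 19.2934 (V=60.4566). Price 36.5339; hedge Δ=-1.0000, bond B=68.1624.
  t=2,j=1: stock 64.2940 → up 79.7246 (V=0.0254), down 39.2193 (V=40.5307). Price 3.8684; hedge Δ=-1.0000, bond B=68.1624.
  t=2,j=2: stock 130.6960 → up 162.0630 (V=0.0000), down 79.7246 (V=0.0254). Price 0.0024; hedge Δ=-0.0003, bond B=0.0428.
  t=1,j=0: stock 51.8500 → up 64.2940 (V=3.8684), down 31.6285 (V=36.5339). Price 6.4085; hedge Δ=-1.0000, bond B=58.2585.
  t=1,j=1: stock 105.4000 → up 130.6960 (V=0.0024), down 64.2940 (V=3.8684). Price 0.3692; hedge Δ=-0.0582, bond B=6.5057.
  t=0,j=0: stock 85.0000 → up 105.4000 (V=0.3692), down 51.8500 (V=6.4085). Price 0.8891; hedge Δ=-0.1128, bond B=10.4752.
Each (Δ,B) replicates both successor values, so the strategy is self-financing and V0 is arbitrage-free.

(0,0): Delta=-0.1128 Bond=10.4752
(1,0): Delta=-1.0000 Bond=58.2585
(1,1): Delta=-0.0582 Bond=6.5057
(2,0): Delta=-1.0000 Bond=68.1624
(2,1): Delta=-1.0000 Bond=68.1624
(2,2): Delta=-0.0003 Bond=0.0428
V0=0.8891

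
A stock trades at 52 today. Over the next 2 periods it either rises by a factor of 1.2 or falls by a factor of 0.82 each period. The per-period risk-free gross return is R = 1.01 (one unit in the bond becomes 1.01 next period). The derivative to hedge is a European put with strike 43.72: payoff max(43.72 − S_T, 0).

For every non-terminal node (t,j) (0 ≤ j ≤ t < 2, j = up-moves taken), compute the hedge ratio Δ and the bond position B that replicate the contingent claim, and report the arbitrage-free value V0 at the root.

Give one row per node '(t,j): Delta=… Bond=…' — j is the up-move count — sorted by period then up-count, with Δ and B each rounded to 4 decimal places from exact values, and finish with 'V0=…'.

Risk-neutral probability p* = (R−d)/(u−d) = (1.01−0.82)/(1.2−0.82) = 0.5000.
At expiry t=2: V(2,0)=8.7552, V(2,1)=0.0000, V(2,2)=0.0000
(1,0): S=42.6400. Δ = (V_up−V_dn)/(S_up−S_dn) = (0.0000−8.7552)/(51.1680−34.9648) = -0.5403. V = [p*·0.0000 + (1−p*)·8.7552]/1.01 = 4.3343. B = V − Δ·S = 27.3743.
(1,1): S=62.4000. Δ = (V_up−V_dn)/(S_up−S_dn) = (0.0000−0.0000)/(74.8800−51.1680) = 0.0000. V = [p*·0.0000 + (1−p*)·0.0000]/1.01 = 0.0000. B = V − Δ·S = 0.0000.
(0,0): S=52.0000. Δ = (V_up−V_dn)/(S_up−S_dn) = (0.0000−4.3343)/(62.4000−42.6400) = -0.2193. V = [p*·0.0000 + (1−p*)·4.3343]/1.01 = 2.1457. B = V − Δ·S = 13.5516.
Self-financing check: at every node Δ·S+B equals the discounted successor values.

(0,0): Delta=-0.2193 Bond=13.5516
(1,0): Delta=-0.5403 Bond=27.3743
(1,1): Delta=0.0000 Bond=0.0000
V0=2.1457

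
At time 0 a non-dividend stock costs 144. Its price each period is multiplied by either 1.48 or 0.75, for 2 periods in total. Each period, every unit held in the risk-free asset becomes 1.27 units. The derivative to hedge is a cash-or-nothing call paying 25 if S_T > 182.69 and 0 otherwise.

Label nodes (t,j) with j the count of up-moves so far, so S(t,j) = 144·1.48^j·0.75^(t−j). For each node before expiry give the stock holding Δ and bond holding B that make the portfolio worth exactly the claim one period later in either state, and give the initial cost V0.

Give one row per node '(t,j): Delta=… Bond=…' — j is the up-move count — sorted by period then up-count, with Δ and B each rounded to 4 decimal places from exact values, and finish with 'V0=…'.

(0,0): Delta=0.1334 Bond=-11.3436
(1,0): Delta=0.0000 Bond=0.0000
(1,1): Delta=0.1607 Bond=-20.2244
V0=7.8649

No-arbitrage ⇒ martingale measure with p* = (R−d)/(u−d) = 0.7123.
Terminal values V(2,·): V(2,0)=0.0000, V(2,1)=0.0000, V(2,2)=25.0000
Node (1,0) S=108.0000: V=(p*·0.0000+(1−p*)·0.0000)/1.27=0.0000; Δ=(0.0000−0.0000)/(159.8400−81.0000)=0.0000; B=V−Δ·S=0.0000
Node (1,1) S=213.1200: V=(p*·25.0000+(1−p*)·0.0000)/1.27=14.0222; Δ=(25.0000−0.0000)/(315.4176−159.8400)=0.1607; B=V−Δ·S=-20.2244
Node (0,0) S=144.0000: V=(p*·14.0222+(1−p*)·0.0000)/1.27=7.8649; Δ=(14.0222−0.0000)/(213.1200−108.0000)=0.1334; B=V−Δ·S=-11.3436
Root portfolio cost Δ·144+B reproduces V0=7.8649.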